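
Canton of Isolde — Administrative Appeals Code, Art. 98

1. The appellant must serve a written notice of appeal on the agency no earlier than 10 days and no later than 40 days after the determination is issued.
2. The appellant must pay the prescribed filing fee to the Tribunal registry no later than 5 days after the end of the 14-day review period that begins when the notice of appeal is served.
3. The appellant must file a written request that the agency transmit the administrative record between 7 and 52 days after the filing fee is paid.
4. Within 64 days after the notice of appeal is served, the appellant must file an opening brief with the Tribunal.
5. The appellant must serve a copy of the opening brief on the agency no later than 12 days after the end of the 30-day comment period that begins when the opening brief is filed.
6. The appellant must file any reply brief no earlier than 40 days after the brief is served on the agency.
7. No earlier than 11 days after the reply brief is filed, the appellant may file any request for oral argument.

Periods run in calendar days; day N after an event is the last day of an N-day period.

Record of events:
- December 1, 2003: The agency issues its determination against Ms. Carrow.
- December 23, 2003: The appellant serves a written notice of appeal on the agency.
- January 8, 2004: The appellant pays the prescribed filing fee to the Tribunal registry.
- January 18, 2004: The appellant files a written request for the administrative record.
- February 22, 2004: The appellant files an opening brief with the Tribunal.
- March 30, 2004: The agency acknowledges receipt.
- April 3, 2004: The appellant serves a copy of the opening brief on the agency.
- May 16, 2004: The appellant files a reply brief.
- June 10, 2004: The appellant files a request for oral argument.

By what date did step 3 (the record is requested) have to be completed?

February 29, 2004

Step 3 runs from January 8, 2004, when the filing fee is paid. The window is 7–52 days after January 8, 2004; it closes on February 29, 2004.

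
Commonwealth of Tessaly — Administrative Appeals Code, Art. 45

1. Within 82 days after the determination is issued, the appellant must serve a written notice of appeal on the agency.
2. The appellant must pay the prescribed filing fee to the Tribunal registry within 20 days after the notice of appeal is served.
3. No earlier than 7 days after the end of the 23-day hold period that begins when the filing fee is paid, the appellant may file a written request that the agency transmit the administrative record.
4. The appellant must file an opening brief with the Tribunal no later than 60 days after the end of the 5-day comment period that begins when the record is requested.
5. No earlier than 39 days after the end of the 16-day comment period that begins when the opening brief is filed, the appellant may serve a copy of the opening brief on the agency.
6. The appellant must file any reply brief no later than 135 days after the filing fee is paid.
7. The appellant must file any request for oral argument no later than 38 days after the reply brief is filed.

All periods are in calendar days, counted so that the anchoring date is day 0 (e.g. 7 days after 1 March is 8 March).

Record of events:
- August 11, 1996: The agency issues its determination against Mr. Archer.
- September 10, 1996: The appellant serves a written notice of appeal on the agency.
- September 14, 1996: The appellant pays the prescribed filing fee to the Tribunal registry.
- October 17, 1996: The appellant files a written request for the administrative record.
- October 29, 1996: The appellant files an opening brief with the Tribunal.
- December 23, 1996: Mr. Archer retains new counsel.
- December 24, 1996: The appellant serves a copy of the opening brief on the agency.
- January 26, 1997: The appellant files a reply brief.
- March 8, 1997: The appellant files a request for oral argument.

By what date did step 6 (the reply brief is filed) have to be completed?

Step 6 runs from September 14, 1996, when the filing fee is paid. 135 days after September 14, 1996 is January 27, 1997.

January 27, 1997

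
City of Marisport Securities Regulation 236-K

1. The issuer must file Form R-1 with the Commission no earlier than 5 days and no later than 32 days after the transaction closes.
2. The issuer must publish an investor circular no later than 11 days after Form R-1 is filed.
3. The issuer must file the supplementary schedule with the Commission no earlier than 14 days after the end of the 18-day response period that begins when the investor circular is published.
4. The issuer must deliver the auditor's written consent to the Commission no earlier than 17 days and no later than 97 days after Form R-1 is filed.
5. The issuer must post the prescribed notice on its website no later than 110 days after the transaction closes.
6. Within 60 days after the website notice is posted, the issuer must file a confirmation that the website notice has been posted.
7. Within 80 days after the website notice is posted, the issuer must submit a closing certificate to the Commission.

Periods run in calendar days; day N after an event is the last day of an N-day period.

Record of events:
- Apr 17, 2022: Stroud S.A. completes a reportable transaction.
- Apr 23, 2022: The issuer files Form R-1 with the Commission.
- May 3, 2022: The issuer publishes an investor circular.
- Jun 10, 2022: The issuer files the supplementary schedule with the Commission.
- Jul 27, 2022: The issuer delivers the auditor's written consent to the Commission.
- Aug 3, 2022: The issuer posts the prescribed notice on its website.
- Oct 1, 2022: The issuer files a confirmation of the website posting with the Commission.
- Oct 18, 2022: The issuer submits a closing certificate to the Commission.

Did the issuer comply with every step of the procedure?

Step 1: the window is 5–32 days after Apr 17, 2022 (when the transaction closes), so Apr 22, 2022 through May 19, 2022; done Apr 23, 2022, which is between those dates.
Step 2: 11 days after Apr 23, 2022 (when Form R-1 is filed) is May 4, 2022; completed May 3, 2022, before the deadline.
Step 3: the earliest permitted date is 14 days after May 21, 2022 (end of the 18-day response period, which began when the investor circular is published on May 3, 2022), i.e. Jun 4, 2022; done Jun 10, 2022, after the minimum wait.
Step 4: the window is 17–97 days after Apr 23, 2022 (when Form R-1 is filed), so May 10, 2022 through Jul 29, 2022; done Jul 27, 2022 — within the window.
Step 5: 110 days after Apr 17, 2022 (when the transaction closes) is Aug 5, 2022; Aug 3, 2022 is within that limit.
Step 6: 60 days after Aug 3, 2022 (when the website notice is posted) is Oct 2, 2022; Oct 1, 2022 is within that limit.
Step 7: 80 days after Aug 3, 2022 (when the website notice is posted) is Oct 22, 2022; completed Oct 18, 2022, before the deadline.

Yes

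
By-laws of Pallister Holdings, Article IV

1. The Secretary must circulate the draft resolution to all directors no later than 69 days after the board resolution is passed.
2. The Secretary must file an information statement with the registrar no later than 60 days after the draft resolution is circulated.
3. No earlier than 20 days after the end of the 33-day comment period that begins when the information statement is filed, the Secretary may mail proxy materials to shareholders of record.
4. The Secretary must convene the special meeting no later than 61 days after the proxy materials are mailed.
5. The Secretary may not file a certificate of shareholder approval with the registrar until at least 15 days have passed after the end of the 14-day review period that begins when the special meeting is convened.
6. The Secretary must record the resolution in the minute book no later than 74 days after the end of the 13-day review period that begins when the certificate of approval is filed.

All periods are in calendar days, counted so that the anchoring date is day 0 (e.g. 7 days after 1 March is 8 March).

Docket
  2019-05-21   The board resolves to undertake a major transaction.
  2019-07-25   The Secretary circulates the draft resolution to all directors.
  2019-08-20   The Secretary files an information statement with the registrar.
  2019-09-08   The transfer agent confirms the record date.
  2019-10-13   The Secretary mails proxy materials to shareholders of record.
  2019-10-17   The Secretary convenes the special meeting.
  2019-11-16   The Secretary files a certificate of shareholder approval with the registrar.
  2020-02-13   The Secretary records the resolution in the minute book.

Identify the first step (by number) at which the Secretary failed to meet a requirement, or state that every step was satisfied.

(1) due by 2019-05-21 + 69 days = 2019-07-29; completed 2019-07-25, before the deadline.
(2) due by 2019-07-25 + 60 days = 2019-09-23; 2019-08-20 is within that limit.
(3) permitted from 2019-09-22 + 20 days = 2019-10-12 onward; done 2019-10-13, after the minimum wait.
(4) due by 2019-10-13 + 61 days = 2019-12-13; done 2019-10-17 — timely.
(5) permitted from 2019-10-31 + 15 days = 2019-11-15 onward; done 2019-11-16, after the minimum wait.
(6) due by 2019-11-29 + 74 days = 2020-02-11; done 2020-02-13 — 2 days late.
The analysis stops there.

Step 6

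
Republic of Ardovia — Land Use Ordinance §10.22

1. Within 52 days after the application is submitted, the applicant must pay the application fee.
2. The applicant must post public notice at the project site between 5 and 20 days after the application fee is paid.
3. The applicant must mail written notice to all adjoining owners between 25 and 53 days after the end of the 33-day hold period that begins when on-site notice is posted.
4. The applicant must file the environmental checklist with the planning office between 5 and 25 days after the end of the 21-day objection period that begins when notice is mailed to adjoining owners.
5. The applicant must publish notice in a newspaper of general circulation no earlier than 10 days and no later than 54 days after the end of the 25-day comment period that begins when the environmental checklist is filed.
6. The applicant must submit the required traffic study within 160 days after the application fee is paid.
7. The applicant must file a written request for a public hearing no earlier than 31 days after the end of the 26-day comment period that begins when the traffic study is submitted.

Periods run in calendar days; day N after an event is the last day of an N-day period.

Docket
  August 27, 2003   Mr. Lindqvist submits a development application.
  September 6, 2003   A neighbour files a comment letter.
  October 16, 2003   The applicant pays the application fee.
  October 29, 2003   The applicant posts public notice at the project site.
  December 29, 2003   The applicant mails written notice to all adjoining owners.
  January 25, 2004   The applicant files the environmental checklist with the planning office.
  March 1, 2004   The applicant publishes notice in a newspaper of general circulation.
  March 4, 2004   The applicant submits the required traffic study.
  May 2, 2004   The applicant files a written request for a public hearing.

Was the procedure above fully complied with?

Step 1: 52 days after August 27, 2003 (when the application is submitted) is October 18, 2003; completed October 16, 2003, before the deadline.
Step 2: the window is 5–20 days after October 16, 2003 (when the application fee is paid), so October 21, 2003 through November 5, 2003; done October 29, 2003, which is between those dates.
Step 3: the window is 25–53 days after December 1, 2003 (end of the 33-day hold period, which began when on-site notice is posted on October 29, 2003), so December 26, 2003 through January 23, 2004; done December 29, 2003, which is between those dates.
Step 4: the window is 5–25 days after January 19, 2004 (end of the 21-day objection period, which began when notice is mailed to adjoining owners on December 29, 2003), so January 24, 2004 through February 13, 2004; done January 25, 2004, which is between those dates.
Step 5: the window is 10–54 days after February 19, 2004 (end of the 25-day comment period, which began when the environmental checklist is filed on January 25, 2004), so February 29, 2004 through April 13, 2004; done March 1, 2004 — within the window.
Step 6: 160 days after October 16, 2003 (when the application fee is paid) is March 24, 2004; completed March 4, 2004, before the deadline.
Step 7: the earliest permitted date is 31 days after March 30, 2004 (end of the 26-day comment period, which began when the traffic study is submitted on March 4, 2004), i.e. April 30, 2004; May 2, 2004 is on or after that date.

Yes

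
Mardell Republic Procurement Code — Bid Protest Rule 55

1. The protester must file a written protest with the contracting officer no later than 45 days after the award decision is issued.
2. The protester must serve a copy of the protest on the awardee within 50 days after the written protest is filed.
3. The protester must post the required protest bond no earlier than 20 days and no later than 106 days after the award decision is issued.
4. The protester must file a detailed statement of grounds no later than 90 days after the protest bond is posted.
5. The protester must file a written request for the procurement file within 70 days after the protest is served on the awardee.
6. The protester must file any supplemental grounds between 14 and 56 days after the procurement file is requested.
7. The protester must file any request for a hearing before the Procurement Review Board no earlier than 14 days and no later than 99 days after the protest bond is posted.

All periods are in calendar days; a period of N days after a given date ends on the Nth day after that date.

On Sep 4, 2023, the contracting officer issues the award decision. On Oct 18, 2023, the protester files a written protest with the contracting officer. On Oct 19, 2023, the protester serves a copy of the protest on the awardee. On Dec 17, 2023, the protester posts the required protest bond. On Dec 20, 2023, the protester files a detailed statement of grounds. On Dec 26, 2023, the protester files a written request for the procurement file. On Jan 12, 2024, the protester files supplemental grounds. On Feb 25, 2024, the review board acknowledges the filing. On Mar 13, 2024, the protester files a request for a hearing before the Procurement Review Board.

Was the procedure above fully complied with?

Yes

Step 1 — counting 45 days from Sep 4, 2023 (when the award decision is issued) gives a deadline of Oct 19, 2023; completed Oct 18, 2023, before the deadline.
Step 2 — counting 50 days from Oct 18, 2023 (when the written protest is filed) gives a deadline of Dec 7, 2023; Oct 19, 2023 is within that limit.
Step 3 — 20 and 106 days from Sep 4, 2023 (when the award decision is issued) are Sep 24, 2023 and Dec 19, 2023 respectively; done Dec 17, 2023, which is between those dates.
Step 4 — counting 90 days from Dec 17, 2023 (when the protest bond is posted) gives a deadline of Mar 16, 2024; Dec 20, 2023 is within that limit.
Step 5 — counting 70 days from Oct 19, 2023 (when the protest is served on the awardee) gives a deadline of Dec 28, 2023; completed Dec 26, 2023, before the deadline.
Step 6 — 14 and 56 days from Dec 26, 2023 (when the procurement file is requested) are Jan 9, 2024 and Feb 20, 2024 respectively; Jan 12, 2024 falls inside that range.
Step 7 — 14 and 99 days from Dec 17, 2023 (when the protest bond is posted) are Dec 31, 2023 and Mar 25, 2024 respectively; done Mar 13, 2024 — within the window.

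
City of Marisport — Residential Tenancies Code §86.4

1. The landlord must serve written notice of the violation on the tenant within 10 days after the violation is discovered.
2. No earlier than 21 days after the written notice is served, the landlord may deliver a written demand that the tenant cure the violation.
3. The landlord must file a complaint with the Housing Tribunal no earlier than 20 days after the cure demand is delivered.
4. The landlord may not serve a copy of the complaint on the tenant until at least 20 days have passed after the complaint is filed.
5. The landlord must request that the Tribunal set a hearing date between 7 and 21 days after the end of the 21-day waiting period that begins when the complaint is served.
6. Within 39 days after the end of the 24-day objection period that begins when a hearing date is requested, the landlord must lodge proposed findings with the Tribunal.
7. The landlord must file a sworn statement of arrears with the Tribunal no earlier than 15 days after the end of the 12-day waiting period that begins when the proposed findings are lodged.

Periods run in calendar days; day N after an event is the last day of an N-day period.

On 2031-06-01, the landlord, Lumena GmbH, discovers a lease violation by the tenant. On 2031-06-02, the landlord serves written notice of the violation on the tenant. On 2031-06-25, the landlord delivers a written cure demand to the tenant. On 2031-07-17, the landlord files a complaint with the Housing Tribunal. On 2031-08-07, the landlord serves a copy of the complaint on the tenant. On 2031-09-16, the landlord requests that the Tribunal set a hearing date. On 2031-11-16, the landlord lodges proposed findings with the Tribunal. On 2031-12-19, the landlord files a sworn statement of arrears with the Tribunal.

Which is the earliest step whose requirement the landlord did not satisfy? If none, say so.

None — every step was satisfied

(1) due by 2031-06-01 + 10 days = 2031-06-11; done 2031-06-02 — timely.
(2) permitted from 2031-06-02 + 21 days = 2031-06-23 onward; done 2031-06-25 — permitted.
(3) permitted from 2031-06-25 + 20 days = 2031-07-15 onward; done 2031-07-17 — permitted.
(4) permitted from 2031-07-17 + 20 days = 2031-08-06 onward; done 2031-08-07 — permitted.
(5) the permitted window runs from 2031-08-28 + 7 = 2031-09-04 to 2031-08-28 + 21 = 2031-09-18; done 2031-09-16 — within the window.
(6) due by 2031-10-10 + 39 days = 2031-11-18; 2031-11-16 is within that limit.
(7) permitted from 2031-11-28 + 15 days = 2031-12-13 onward; 2031-12-19 is on or after that date.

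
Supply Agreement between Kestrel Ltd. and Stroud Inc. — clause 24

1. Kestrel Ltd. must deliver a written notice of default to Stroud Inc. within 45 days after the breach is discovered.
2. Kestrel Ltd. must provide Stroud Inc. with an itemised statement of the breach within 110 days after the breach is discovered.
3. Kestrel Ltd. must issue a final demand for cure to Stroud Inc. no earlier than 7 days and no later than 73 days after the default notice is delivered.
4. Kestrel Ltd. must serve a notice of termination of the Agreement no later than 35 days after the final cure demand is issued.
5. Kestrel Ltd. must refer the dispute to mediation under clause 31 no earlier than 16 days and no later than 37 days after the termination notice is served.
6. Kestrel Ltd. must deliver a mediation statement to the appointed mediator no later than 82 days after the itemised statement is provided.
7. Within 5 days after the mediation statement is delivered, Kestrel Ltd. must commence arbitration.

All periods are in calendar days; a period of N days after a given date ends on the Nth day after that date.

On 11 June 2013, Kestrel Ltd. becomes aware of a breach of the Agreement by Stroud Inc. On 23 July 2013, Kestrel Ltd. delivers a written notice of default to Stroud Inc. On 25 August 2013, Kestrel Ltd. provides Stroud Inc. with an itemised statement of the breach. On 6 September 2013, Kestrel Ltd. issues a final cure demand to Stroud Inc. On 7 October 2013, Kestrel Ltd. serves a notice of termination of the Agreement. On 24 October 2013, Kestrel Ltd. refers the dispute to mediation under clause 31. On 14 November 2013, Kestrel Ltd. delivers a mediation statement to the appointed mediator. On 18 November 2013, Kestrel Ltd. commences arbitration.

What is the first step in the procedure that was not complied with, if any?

(1) due by 11 June 2013 + 45 days = 26 July 2013; done 23 July 2013 — timely.
(2) due by 11 June 2013 + 110 days = 29 September 2013; done 25 August 2013 — timely.
(3) the permitted window runs from 23 July 2013 + 7 = 30 July 2013 to 23 July 2013 + 73 = 4 October 2013; done 6 September 2013 — within the window.
(4) due by 6 September 2013 + 35 days = 11 October 2013; completed 7 October 2013, before the deadline.
(5) the permitted window runs from 7 October 2013 + 16 = 23 October 2013 to 7 October 2013 + 37 = 13 November 2013; 24 October 2013 falls inside that range.
(6) due by 25 August 2013 + 82 days = 15 November 2013; 14 November 2013 is within that limit.
(7) due by 14 November 2013 + 5 days = 19 November 2013; completed 18 November 2013, before the deadline.

None — every step was satisfied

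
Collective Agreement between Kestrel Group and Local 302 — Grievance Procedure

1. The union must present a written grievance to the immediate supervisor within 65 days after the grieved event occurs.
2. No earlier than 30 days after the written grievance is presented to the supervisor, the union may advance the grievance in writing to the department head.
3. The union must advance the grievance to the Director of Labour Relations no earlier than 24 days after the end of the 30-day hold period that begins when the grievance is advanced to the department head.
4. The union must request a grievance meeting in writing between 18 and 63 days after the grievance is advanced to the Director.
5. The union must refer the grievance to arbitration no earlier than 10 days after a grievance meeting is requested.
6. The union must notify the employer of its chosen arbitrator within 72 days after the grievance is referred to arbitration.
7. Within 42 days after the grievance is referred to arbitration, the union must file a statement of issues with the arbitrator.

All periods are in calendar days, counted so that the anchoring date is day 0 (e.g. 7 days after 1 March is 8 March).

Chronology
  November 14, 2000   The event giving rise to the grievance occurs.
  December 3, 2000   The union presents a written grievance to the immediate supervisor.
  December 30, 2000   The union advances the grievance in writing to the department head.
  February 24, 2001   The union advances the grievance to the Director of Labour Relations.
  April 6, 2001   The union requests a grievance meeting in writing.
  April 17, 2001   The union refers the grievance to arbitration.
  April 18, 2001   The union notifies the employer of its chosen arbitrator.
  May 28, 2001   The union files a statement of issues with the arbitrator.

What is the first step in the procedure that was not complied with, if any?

(1) due by November 14, 2000 + 65 days = January 18, 2001; completed December 3, 2000, before the deadline.
(2) permitted from December 3, 2000 + 30 days = January 2, 2001 onward; done December 30, 2000 — 3 days too early.

Step 2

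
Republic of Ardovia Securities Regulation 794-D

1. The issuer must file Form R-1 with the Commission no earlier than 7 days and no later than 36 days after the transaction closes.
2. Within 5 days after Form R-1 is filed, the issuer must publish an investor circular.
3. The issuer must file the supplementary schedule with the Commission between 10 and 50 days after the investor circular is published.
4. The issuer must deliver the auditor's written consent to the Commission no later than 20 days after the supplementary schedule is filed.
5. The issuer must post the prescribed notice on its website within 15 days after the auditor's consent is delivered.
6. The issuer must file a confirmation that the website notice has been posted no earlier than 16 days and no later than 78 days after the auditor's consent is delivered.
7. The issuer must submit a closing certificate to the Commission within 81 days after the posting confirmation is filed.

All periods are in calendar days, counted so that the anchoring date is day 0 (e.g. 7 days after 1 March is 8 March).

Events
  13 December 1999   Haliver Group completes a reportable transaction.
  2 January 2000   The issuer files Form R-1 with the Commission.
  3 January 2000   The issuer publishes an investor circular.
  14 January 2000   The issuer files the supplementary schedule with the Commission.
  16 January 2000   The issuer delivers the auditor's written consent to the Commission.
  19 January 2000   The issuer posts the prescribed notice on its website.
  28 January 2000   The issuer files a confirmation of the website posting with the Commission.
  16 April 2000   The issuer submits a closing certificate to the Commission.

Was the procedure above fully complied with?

Step 1 — 7 and 36 days from 13 December 1999 (when the transaction closes) are 20 December 1999 and 18 January 2000 respectively; 2 January 2000 falls inside that range.
Step 2 — counting 5 days from 2 January 2000 (when Form R-1 is filed) gives a deadline of 7 January 2000; done 3 January 2000 — timely.
Step 3 — 10 and 50 days from 3 January 2000 (when the investor circular is published) are 13 January 2000 and 22 February 2000 respectively; 14 January 2000 falls inside that range.
Step 4 — counting 20 days from 14 January 2000 (when the supplementary schedule is filed) gives a deadline of 3 February 2000; done 16 January 2000 — timely.
Step 5 — counting 15 days from 16 January 2000 (when the auditor's consent is delivered) gives a deadline of 31 January 2000; done 19 January 2000 — timely.
Step 6 — 16 and 78 days from 16 January 2000 (when the auditor's consent is delivered) are 1 February 2000 and 3 April 2000 respectively; 28 January 2000 is 4 days too early.

No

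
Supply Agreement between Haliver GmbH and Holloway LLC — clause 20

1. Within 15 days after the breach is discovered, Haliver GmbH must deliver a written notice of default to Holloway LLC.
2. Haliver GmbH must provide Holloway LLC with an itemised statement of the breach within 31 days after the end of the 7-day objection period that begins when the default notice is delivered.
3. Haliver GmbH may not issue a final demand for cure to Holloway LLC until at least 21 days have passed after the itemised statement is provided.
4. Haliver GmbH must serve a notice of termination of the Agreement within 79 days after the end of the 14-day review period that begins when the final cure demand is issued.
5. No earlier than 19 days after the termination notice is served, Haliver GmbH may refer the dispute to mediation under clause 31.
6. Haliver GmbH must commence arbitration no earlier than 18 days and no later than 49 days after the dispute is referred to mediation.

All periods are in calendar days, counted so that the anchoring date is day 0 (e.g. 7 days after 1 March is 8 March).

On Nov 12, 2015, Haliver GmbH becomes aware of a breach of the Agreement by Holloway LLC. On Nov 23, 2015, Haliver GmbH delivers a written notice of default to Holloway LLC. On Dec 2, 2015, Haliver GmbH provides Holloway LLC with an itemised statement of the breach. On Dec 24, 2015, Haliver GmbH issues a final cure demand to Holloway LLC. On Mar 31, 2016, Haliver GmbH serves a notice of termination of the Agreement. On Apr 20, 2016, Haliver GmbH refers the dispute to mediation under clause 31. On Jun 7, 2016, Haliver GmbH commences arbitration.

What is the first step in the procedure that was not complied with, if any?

Step 4

(1) due by Nov 12, 2015 + 15 days = Nov 27, 2015; Nov 23, 2015 is within that limit.
(2) due by Nov 30, 2015 + 31 days = Dec 31, 2015; done Dec 2, 2015 — timely.
(3) permitted from Dec 2, 2015 + 21 days = Dec 23, 2015 onward; Dec 24, 2015 is on or after that date.
(4) due by Jan 7, 2016 + 79 days = Mar 26, 2016; done Mar 31, 2016 — 5 days late.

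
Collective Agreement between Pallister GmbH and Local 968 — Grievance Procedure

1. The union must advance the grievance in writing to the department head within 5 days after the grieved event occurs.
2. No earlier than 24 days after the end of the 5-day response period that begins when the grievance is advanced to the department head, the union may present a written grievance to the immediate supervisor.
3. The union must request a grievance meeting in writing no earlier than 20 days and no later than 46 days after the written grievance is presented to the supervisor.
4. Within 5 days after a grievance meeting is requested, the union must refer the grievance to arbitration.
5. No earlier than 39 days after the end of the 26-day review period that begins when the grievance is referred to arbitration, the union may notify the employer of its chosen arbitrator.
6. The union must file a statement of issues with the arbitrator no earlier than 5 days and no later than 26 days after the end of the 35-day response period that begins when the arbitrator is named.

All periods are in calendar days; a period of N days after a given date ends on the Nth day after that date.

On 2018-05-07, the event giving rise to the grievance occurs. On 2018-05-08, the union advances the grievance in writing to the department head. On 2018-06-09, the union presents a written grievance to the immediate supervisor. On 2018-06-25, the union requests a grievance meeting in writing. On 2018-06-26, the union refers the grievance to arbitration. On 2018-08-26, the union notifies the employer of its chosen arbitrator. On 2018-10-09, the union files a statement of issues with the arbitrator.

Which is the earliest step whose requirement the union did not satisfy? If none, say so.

Step 3

(1) due by 2018-05-07 + 5 days = 2018-05-12; completed 2018-05-08, before the deadline.
(2) permitted from 2018-05-13 + 24 days = 2018-06-06 onward; done 2018-06-09, after the minimum wait.
(3) the permitted window runs from 2018-06-09 + 20 = 2018-06-29 to 2018-06-09 + 46 = 2018-07-25; 2018-06-25 is 4 days too early.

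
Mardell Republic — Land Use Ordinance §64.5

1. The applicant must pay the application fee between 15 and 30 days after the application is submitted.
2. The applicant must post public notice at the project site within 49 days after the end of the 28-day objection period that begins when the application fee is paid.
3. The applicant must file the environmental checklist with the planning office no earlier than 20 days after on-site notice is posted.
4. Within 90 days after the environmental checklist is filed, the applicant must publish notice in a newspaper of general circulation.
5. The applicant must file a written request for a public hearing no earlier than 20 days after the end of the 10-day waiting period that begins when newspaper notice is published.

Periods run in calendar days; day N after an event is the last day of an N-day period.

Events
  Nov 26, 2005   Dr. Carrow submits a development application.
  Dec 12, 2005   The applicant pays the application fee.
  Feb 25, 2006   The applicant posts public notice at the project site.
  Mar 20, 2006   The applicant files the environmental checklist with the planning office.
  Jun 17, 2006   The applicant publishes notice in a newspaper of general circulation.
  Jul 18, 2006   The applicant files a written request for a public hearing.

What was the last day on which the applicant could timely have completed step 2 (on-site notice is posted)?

The application fee is paid on Dec 12, 2005; the 28-day objection period therefore ends Jan 9, 2006, and step 2 runs from that date. 49 days after Jan 9, 2006 is Feb 27, 2006.

Feb 27, 2006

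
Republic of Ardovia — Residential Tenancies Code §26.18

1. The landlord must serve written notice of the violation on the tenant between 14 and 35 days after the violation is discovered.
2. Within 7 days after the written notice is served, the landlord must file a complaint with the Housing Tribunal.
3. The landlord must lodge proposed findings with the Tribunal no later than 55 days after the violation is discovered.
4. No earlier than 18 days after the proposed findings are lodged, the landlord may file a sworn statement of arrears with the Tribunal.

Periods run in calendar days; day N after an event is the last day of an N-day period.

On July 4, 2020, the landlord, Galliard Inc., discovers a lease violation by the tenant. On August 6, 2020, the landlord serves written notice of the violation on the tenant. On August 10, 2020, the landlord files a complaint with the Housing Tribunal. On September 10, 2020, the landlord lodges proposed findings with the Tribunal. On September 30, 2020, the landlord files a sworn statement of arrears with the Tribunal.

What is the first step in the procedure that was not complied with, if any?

Step 1: the window is 14–35 days after July 4, 2020 (when the violation is discovered), so July 18, 2020 through August 8, 2020; August 6, 2020 falls inside that range.
Step 2: 7 days after August 6, 2020 (when the written notice is served) is August 13, 2020; completed August 10, 2020, before the deadline.
Step 3: 55 days after July 4, 2020 (when the violation is discovered) is August 28, 2020; done September 10, 2020 — 13 days late.
Later steps need not be reached.

Step 3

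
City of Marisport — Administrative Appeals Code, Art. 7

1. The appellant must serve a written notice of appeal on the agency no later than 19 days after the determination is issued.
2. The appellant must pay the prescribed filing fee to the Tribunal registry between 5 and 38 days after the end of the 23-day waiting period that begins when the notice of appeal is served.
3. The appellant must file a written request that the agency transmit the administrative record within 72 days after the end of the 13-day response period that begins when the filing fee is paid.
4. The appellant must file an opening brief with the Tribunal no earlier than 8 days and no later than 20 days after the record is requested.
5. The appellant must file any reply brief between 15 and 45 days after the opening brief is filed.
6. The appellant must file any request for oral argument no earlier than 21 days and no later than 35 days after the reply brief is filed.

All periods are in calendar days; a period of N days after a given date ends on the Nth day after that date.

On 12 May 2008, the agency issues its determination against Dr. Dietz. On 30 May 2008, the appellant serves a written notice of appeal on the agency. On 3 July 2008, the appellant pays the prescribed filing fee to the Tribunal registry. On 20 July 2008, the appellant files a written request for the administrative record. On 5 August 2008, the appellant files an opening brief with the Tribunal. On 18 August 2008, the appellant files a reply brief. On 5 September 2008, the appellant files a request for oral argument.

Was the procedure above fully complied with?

Step 1: 19 days after 12 May 2008 (when the determination is issued) is 31 May 2008; done 30 May 2008 — timely.
Step 2: the window is 5–38 days after 22 June 2008 (end of the 23-day waiting period, which began when the notice of appeal is served on 30 May 2008), so 27 June 2008 through 30 July 2008; done 3 July 2008, which is between those dates.
Step 3: 72 days after 16 July 2008 (end of the 13-day response period, which began when the filing fee is paid on 3 July 2008) is 26 September 2008; done 20 July 2008 — timely.
Step 4: the window is 8–20 days after 20 July 2008 (when the record is requested), so 28 July 2008 through 9 August 2008; 5 August 2008 falls inside that range.
Step 5: the window is 15–45 days after 5 August 2008 (when the opening brief is filed), so 20 August 2008 through 19 September 2008; done 18 August 2008 — 2 days before the window opened.

No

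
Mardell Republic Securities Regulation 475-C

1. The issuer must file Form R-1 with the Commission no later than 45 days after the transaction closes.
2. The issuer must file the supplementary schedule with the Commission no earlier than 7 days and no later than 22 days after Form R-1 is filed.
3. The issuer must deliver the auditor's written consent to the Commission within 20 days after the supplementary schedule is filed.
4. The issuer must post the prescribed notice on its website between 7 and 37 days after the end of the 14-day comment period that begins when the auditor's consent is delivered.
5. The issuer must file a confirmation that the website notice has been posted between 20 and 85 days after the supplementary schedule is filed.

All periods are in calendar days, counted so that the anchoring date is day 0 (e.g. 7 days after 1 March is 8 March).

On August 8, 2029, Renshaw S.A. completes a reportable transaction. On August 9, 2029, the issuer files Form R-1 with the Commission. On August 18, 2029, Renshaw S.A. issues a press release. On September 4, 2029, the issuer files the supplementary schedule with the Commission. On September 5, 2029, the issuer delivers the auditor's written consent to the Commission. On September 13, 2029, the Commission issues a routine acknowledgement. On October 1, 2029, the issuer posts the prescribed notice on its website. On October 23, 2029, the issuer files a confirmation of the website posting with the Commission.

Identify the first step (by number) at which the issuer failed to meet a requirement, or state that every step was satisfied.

Step 1: 45 days after August 8, 2029 (when the transaction closes) is September 22, 2029; done August 9, 2029 — timely.
Step 2: the window is 7–22 days after August 9, 2029 (when Form R-1 is filed), so August 16, 2029 through August 31, 2029; September 4, 2029 is 4 days past the end of the window.
That is the first point of non-compliance.

Step 2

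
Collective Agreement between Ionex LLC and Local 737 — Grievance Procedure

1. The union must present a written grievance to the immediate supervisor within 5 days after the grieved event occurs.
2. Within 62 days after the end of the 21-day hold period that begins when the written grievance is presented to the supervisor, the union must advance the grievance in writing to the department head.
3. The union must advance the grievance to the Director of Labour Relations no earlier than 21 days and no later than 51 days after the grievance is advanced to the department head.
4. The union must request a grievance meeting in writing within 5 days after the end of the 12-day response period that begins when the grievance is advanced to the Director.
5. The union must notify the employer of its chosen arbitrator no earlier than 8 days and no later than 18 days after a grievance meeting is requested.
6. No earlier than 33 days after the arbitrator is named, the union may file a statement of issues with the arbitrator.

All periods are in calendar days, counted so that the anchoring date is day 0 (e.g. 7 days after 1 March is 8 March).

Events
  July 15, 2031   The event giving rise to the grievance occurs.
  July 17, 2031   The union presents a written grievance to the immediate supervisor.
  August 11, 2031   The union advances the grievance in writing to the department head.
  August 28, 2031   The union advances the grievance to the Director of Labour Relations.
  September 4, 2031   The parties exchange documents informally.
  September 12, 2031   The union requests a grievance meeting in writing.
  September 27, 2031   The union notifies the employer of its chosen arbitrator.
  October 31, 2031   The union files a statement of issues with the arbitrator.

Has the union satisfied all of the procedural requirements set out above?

(1) due by July 15, 2031 + 5 days = July 20, 2031; done July 17, 2031 — timely.
(2) due by August 7, 2031 + 62 days = October 8, 2031; completed August 11, 2031, before the deadline.
(3) the permitted window runs from August 11, 2031 + 21 = September 1, 2031 to August 11, 2031 + 51 = October 1, 2031; August 28, 2031 is 4 days too early.

No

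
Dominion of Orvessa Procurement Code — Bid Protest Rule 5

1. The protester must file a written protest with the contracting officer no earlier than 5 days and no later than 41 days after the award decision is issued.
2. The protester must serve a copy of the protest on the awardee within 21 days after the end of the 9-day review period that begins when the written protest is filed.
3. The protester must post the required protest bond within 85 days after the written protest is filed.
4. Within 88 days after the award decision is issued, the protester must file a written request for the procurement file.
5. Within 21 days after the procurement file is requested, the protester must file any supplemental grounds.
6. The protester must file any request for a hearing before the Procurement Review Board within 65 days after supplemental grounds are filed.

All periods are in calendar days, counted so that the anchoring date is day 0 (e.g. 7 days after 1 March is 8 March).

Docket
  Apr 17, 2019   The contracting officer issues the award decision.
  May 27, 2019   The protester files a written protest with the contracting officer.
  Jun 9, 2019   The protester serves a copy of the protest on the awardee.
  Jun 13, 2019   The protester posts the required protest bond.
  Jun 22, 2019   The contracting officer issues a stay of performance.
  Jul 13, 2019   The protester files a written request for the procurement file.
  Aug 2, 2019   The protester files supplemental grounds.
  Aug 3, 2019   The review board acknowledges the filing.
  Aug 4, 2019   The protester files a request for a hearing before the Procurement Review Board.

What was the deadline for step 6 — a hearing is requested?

Oct 6, 2019

Step 6 runs from Aug 2, 2019, when supplemental grounds are filed. 65 days after Aug 2, 2019 is Oct 6, 2019.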